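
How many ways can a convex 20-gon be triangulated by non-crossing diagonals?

This is counted by the nth Catalan number C_n. Here n = 20 - 2 = 18.
C_n = C(2n,n)/(n+1), so C_{18} = C(36,18)/19 = 9075135300/19.

Final answer: C_{18} = 477638700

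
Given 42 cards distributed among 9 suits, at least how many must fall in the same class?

By pigeonhole with 42 objects and 9 categories: ceiling(42/9).

Final answer: 5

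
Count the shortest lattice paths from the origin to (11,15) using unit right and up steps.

Each path has 11 right steps and 15 up steps in some order (26 steps total).
Choose which 15 of the 26 steps are up: C(26,15).

Final answer: C(26,15) = 7726160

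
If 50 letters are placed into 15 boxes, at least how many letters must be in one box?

By the pigeonhole principle: ceiling(50/15).

Final answer: 4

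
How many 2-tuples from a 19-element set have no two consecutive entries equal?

First character: 19 choices. Each subsequent: 18 choices (must differ from the previous one).
Total: 19 x 18^1.

Final answer: 19 x 18^{1} = 342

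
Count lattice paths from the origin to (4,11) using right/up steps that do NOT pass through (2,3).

Total paths to (4,11): C(15,11) = 1365.
Paths through (2,3): C(5,3) x C(10,8) = 450.
Avoiding (2,3): 1365 - 450.

Final answer: 915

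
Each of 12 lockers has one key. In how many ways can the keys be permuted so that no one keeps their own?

Derangements satisfy D(n) = (n-1)(D(n-1) + D(n-2)), starting from D(0)=1, D(1)=0.
D(2) = 1 x (0 + 1) = 1
D(3) = 2 x (1 + 0) = 2
D(4) = 3 x (2 + 1) = 9
D(5) = 4 x (9 + 2) = 44
D(6) = 5 x (44 + 9) = 265
D(7) = 6 x (265 + 44) = 1854
D(8) = 7 x (1854 + 265) = 14833
D(9) = 8 x (14833 + 1854) = 133496
D(10) = 9 x (133496 + 14833) = 1334961
D(11) = 10 x (1334961 + 133496) = 14684570
D(12) = 11 x (D(11) + D(10)) = 11 x (14684570 + 1334961)

Final answer: D(12) = 176214841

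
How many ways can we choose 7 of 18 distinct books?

C(18,7) = 18!/(7! x 11!).

Final answer: \binom{18}{7} = 31824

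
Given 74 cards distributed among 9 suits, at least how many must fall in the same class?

By pigeonhole with 74 objects and 9 categories: ceiling(74/9).

Final answer: 9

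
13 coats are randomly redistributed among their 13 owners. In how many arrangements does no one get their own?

Use the recurrence D(n) = (n-1)(D(n-1) + D(n-2)) with D(0)=1, D(1)=0.
D(2) = 1 x (0 + 1) = 1
D(3) = 2 x (1 + 0) = 2
D(4) = 3 x (2 + 1) = 9
D(5) = 4 x (9 + 2) = 44
D(6) = 5 x (44 + 9) = 265
D(7) = 6 x (265 + 44) = 1854
D(8) = 7 x (1854 + 265) = 14833
D(9) = 8 x (14833 + 1854) = 133496
D(10) = 9 x (133496 + 14833) = 1334961
D(11) = 10 x (1334961 + 133496) = 14684570
D(12) = 11 x (14684570 + 1334961) = 176214841
D(13) = 12 x (D(12) + D(11)) = 12 x (176214841 + 14684570)

Final answer: D(13) = 2290792932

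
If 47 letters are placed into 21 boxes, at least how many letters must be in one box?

By the pigeonhole principle: ceiling(47/21).

Final answer: 3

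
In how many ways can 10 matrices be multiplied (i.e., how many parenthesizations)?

This is counted by the nth Catalan number C_n. Here n = 10 - 1 = 9.
C_n = C(2n,n) - C(2n,n+1), so C_{9} = C(18,9) - C(18,10) = 48620 - 43758.

Final answer: C_{9} = 4862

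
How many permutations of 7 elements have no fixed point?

Use the recurrence D(n) = (n-1)(D(n-1) + D(n-2)) with D(0)=1, D(1)=0.
Building up: D(2)=1, D(3)=2, D(4)=9, D(5)=44, D(6)=265.
D(7) = 6 x (D(6) + D(5)) = 6 x (265 + 44).

Final answer: D(7) = 1854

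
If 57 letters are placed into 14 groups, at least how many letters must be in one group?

By the pigeonhole principle: ceiling(57/14).

Final answer: 5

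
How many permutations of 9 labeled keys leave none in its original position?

Use the recurrence D(n) = (n-1)(D(n-1) + D(n-2)) with D(0)=1, D(1)=0.
D(2) = 1 x (0 + 1) = 1
D(3) = 2 x (1 + 0) = 2
D(4) = 3 x (2 + 1) = 9
D(5) = 4 x (9 + 2) = 44
D(6) = 5 x (44 + 9) = 265
D(7) = 6 x (265 + 44) = 1854
D(8) = 7 x (1854 + 265) = 14833
D(9) = 8 x (D(8) + D(7)) = 8 x (14833 + 1854)

Final answer: D(9) = 133496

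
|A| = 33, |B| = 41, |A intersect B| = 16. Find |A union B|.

|A union B| = |A| + |B| - |A intersect B| = 33 + 41 - 16.

Final answer: 58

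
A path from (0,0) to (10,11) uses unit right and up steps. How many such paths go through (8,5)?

Paths (0,0)->(8,5): C(13,5) = 1287.
Paths (8,5)->(10,11): C(8,6) = 28.
By multiplication principle: 1287 x 28.

Final answer: 36036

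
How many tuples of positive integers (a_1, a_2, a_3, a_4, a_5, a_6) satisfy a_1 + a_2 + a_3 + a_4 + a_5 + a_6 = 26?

Substitute a'_i = a_i - 1 (so a'_i >= 0). Then sum a'_i = 26 - 6 = 20.
Stars and bars: C(20+6-1, 6-1) = C(25,5).

Final answer: C(25,5) = 53130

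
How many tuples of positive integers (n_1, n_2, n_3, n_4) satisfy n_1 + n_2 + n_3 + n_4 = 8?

Substitute n'_i = n_i - 1 (so n'_i >= 0). Then sum n'_i = 8 - 4 = 4.
Stars and bars: C(4+4-1, 4-1) = C(7,3).

Final answer: C(7,3) = 35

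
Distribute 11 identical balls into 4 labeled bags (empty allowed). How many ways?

Stars and bars: C(n+k-1, k-1) = C(14,3).

Final answer: C(14,3) = 364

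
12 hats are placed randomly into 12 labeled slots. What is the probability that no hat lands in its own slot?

D(n) = (n-1)(D(n-1) + D(n-2)), D(0)=1, D(1)=0.
Building up: D(2)=1, D(3)=2, D(4)=9, D(5)=44, D(6)=265, D(7)=1854, D(8)=14833, D(9)=133496, D(10)=1334961, D(11)=14684570, D(12)=176214841.
Total arrangements: 12! = 479001600.
Probability = D(12)/12! = 16019531/43545600.

Final answer: D(12)/12! = 176214841/479001600 = 0.367879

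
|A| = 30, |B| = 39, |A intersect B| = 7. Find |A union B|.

|A union B| = |A| + |B| - |A intersect B| = 30 + 39 - 7.

Final answer: 62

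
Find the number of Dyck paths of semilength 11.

Total monotonic paths to (11,11): C(22,11) = 705432.
Paths that cross above y=x (reflection bijection): C(22,12) = 646646.
Valid Dyck paths: 705432 - 646646.
(Equivalently, C_{11} = C(22,11)/12 = 705432/12.)

Final answer: C_{11} = 58786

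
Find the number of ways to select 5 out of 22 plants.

C(22,5) = 22!/(5! x 17!).

Final answer: \binom{22}{5} = 26334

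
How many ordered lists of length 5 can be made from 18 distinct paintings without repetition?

P(18,5) = 18!/(18-5)! = 18!/13!.

Final answer: P(18,5) = 1028160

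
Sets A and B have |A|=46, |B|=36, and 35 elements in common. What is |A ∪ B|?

|A union B| = |A| + |B| - |A intersect B| = 46 + 36 - 35.

Final answer: 47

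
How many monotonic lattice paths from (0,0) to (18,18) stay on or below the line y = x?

Total monotonic paths to (18,18): C(36,18) = 9075135300.
Paths that cross above y=x (reflection bijection): C(36,19) = 8597496600.
Valid Dyck paths: 9075135300 - 8597496600.
(Check: C(36,18) - C(36,19) = C(36,18)/19, the Catalan number C_{18}.)

Final answer: C_{18} = 477638700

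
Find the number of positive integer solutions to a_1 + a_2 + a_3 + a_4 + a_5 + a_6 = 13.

Substitute a'_i = a_i - 1 (so a'_i >= 0). Then sum a'_i = 13 - 6 = 7.
Stars and bars: C(7+6-1, 6-1) = C(12,5).

Final answer: C(12,5) = 792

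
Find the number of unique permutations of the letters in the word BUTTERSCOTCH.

Letters (B:1, C:2, E:1, H:1, O:1, R:1, S:1, T:3, U:1). Total letters: 12.
Permutations = 12!/(3! x 2!).

Final answer: 39916800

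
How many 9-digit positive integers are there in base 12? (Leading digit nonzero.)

These are the integers in [12^8, 12^9), so the count is 12^9 - 12^8 = 11 x 12^8.

Final answer: 4729798656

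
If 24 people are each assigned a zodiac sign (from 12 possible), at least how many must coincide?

There are 12 possible values for zodiac sign. With 24 people and 12 categories, by pigeonhole: ceiling(24/12).

Final answer: 2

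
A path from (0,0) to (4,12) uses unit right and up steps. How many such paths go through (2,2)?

Paths (0,0)->(2,2): C(4,2) = 6.
Paths (2,2)->(4,12): C(12,10) = 66.
By multiplication principle: 6 x 66.

Final answer: 396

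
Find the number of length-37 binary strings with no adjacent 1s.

Let a(n) count valid strings. If the last bit is 0 the prefix is any valid string of length n-1; if it is 1 the string must end in 01 with a valid prefix of length n-2. So a(n) = a(n-1) + a(n-2), a(1)=2, a(2)=3.
Building up term by term: a(1)=2, a(2)=3, a(3)=5, a(4)=8, a(5)=13, a(6)=21, a(7)=34, a(8)=55, a(9)=89, a(10)=144, a(11)=233, a(12)=377, a(13)=610, a(14)=987, a(15)=1597, a(16)=2584, a(17)=4181, a(18)=6765, a(19)=10946, a(20)=17711, a(21)=28657, a(22)=46368, a(23)=75025, a(24)=121393, a(25)=196418, a(26)=317811, a(27)=514229, a(28)=832040, a(29)=1346269, a(30)=2178309, a(31)=3524578, a(32)=5702887, a(33)=9227465, a(34)=14930352, a(35)=24157817, a(36)=39088169, a(37)=63245986.

Final answer: 63245986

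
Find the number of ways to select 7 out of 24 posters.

C(24,7) = 24!/(7! x (24-7)!).

Final answer: C(24,7) = 346104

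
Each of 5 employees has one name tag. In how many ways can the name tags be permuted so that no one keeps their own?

Derangements satisfy D(n) = (n-1)(D(n-1) + D(n-2)), starting from D(0)=1, D(1)=0.
D(2) = 1 x (0 + 1) = 1
D(3) = 2 x (1 + 0) = 2
D(4) = 3 x (2 + 1) = 9
D(5) = 4 x (D(4) + D(3)) = 4 x (9 + 2)

Final answer: D(5) = 44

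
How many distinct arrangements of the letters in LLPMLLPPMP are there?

Letters (L:4, M:2, P:4). Total letters: 10.
Permutations = 10!/(4! x 4! x 2!).

Final answer: 3150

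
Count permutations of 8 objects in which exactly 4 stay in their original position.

Choose which 4 elements are fixed: C(8,4) = 70.
Derange the remaining 4 using D(j) = (j-1)(D(j-1) + D(j-2)), D(0)=1, D(1)=0: D(2)=1, D(3)=2, D(4)=9.
Total: 70 x 9.

Final answer: C(8,4) D(4) = 630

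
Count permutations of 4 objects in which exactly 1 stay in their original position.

Choose which 1 elements are fixed: C(4,1) = 4.
Derange the remaining 3 using D(j) = (j-1)(D(j-1) + D(j-2)), D(0)=1, D(1)=0: D(2)=1, D(3)=2.
Total: 4 x 2.

Final answer: C(4,1) D(3) = 8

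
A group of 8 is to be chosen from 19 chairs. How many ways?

C(19,8) = 19!/(8! x (19-8)!).

Final answer: C(19,8) = 75582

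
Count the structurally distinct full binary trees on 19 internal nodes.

This is counted by the nth Catalan number C_n. Here n = 19.
C_n = (2n)!/(n!(n+1)!), so C_{19} = 38!/(19! x 20!) = C(38,19)/20 = 35345263800/20.

Final answer: C_{19} = 1767263190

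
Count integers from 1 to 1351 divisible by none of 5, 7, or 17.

|div by 5|=270, |div by 7|=193, |div by 17|=79.
|div by 5&7|=38, |div by 5&17|=15, |div by 7&17|=11, |div by all|=2.
By inclusion-exclusion, divisible by at least one: 270+193+79-38-15-11+2 = 480.
Not divisible by any: 1351 - 480.

Final answer: 871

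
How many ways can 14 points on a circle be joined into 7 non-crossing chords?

The structures are counted by the Catalan number C_n. Here n = 14/2 = 7.
C_n = (2n)!/(n!(n+1)!), so C_{7} = 14!/(7! x 8!) = C(14,7)/8 = 3432/8.

Final answer: C_{7} = 429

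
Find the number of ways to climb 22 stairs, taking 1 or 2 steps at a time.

Let f(n) be the number of climbs. Removing the last move (1 or 2 steps) gives f(n) = f(n-1) + f(n-2); base cases f(1)=1, f(2)=2.
Building up term by term: f(1)=1, f(2)=2, f(3)=3, f(4)=5, f(5)=8, f(6)=13, f(7)=21, f(8)=34, f(9)=55, f(10)=89, f(11)=144, f(12)=233, f(13)=377, f(14)=610, f(15)=987, f(16)=1597, f(17)=2584, f(18)=4181, f(19)=6765, f(20)=10946, f(21)=17711, f(22)=28657.

Final answer: 28657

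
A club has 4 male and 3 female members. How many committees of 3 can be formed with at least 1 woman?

Sum over valid woman counts:
C(3,1)C(4,2) = 18
C(3,2)C(4,1) = 12
C(3,3)C(4,0) = 1
Total: 18 + 12 + 1.

Final answer: 31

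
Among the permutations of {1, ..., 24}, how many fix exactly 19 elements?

Choose which 19 elements are fixed: C(24,19) = 42504.
Derange the remaining 5 using D(j) = (j-1)(D(j-1) + D(j-2)), D(0)=1, D(1)=0: D(2)=1, D(3)=2, D(4)=9, D(5)=44.
Total: 42504 x 44.

Final answer: C(24,19) D(5) = 1870176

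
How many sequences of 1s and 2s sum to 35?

Let f(n) count the ways. The last step is size 1 or 2, so f(n) = f(n-1) + f(n-2) with f(1)=1, f(2)=2.
Computing successive values: f(1)=1, f(2)=2, f(3)=3, f(4)=5, f(5)=8, f(6)=13, f(7)=21, f(8)=34, f(9)=55, f(10)=89, f(11)=144, f(12)=233, f(13)=377, f(14)=610, f(15)=987, f(16)=1597, f(17)=2584, f(18)=4181, f(19)=6765, f(20)=10946, f(21)=17711, f(22)=28657, f(23)=46368, f(24)=75025, f(25)=121393, f(26)=196418, f(27)=317811, f(28)=514229, f(29)=832040, f(30)=1346269, f(31)=2178309, f(32)=3524578, f(33)=5702887, f(34)=9227465, f(35)=14930352.

Final answer: 14930352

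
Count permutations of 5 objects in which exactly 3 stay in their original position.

Choose which 3 elements are fixed: C(5,3) = 10.
Derange the remaining 2 using D(j) = (j-1)(D(j-1) + D(j-2)), D(0)=1, D(1)=0: D(2)=1.
Total: 10 x 1.

Final answer: C(5,3) D(2) = 10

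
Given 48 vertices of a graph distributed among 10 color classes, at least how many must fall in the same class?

By pigeonhole with 48 objects and 10 categories: ceiling(48/10).

Final answer: 5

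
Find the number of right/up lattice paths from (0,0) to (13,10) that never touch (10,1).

Total paths to (13,10): C(23,10) = 1144066.
Paths through (10,1): C(11,1) x C(12,9) = 2420.
Avoiding (10,1): 1144066 - 2420.

Final answer: 1141646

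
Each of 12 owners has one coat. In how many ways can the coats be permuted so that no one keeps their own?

Derangements satisfy D(n) = (n-1)(D(n-1) + D(n-2)), starting from D(0)=1, D(1)=0.
D(2) = 1 x (0 + 1) = 1
D(3) = 2 x (1 + 0) = 2
D(4) = 3 x (2 + 1) = 9
D(5) = 4 x (9 + 2) = 44
D(6) = 5 x (44 + 9) = 265
D(7) = 6 x (265 + 44) = 1854
D(8) = 7 x (1854 + 265) = 14833
D(9) = 8 x (14833 + 1854) = 133496
D(10) = 9 x (133496 + 14833) = 1334961
D(11) = 10 x (1334961 + 133496) = 14684570
D(12) = 11 x (D(11) + D(10)) = 11 x (14684570 + 1334961)

Final answer: D(12) = 176214841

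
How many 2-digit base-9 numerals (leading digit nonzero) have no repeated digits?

First digit: 8 (nonzero). Second: 8 (not first). Third: 7, etc.
Total: 8 x 8.

Final answer: 64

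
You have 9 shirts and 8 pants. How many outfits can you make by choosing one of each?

By the multiplication principle: 9 x 8.

Final answer: 72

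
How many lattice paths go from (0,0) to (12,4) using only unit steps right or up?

Each path has 12 right steps and 4 up steps in some order (16 steps total).
Choose which 4 of the 16 steps are up: C(16,4).

Final answer: C(16,4) = 1820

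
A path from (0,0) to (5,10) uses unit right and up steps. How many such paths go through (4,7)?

Paths (0,0)->(4,7): C(11,7) = 330.
Paths (4,7)->(5,10): C(4,3) = 4.
By multiplication principle: 330 x 4.

Final answer: 1320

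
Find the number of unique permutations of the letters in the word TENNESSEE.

Letters (E:4, N:2, S:2, T:1). Total letters: 9.
Permutations = 9!/(4! x 2! x 2!).

Final answer: 3780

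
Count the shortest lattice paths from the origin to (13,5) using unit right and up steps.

Each path has 13 right steps and 5 up steps in some order (18 steps total).
Choose which 5 of the 18 steps are up: C(18,5).

Final answer: C(18,5) = 8568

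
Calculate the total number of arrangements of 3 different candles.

The number of ways to arrange 3 distinct objects is 3!.

Final answer: 3! = 6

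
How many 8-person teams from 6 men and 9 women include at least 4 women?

Sum over valid woman counts:
C(9,4)C(6,4) = 1890
C(9,5)C(6,3) = 2520
C(9,6)C(6,2) = 1260
C(9,7)C(6,1) = 216
C(9,8)C(6,0) = 9
Total: 1890 + 2520 + 1260 + 216 + 9.

Final answer: 5895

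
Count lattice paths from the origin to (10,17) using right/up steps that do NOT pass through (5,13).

Total paths to (10,17): C(27,17) = 8436285.
Paths through (5,13): C(18,13) x C(9,4) = 1079568.
Avoiding (5,13): 8436285 - 1079568.

Final answer: 7356717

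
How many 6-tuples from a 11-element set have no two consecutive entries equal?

First character: 11 choices. Each subsequent: 10 choices (must differ from the previous one).
Total: 11 x 10^5.

Final answer: 11 x 10^{5} = 1100000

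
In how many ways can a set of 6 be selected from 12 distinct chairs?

C(12,6) = 12!/(6! x (12-6)!).

Final answer: C(12,6) = 924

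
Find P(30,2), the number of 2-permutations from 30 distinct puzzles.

P(30,2) = 30!/(30-2)! = 30!/28!.

Final answer: P(30,2) = 870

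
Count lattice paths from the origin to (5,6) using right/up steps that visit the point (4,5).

Paths (0,0)->(4,5): C(9,5) = 126.
Paths (4,5)->(5,6): C(2,1) = 2.
By multiplication principle: 126 x 2.

Final answer: 252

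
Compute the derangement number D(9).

Use the recurrence D(n) = (n-1)(D(n-1) + D(n-2)) with D(0)=1, D(1)=0.
D(2) = 1 x (0 + 1) = 1
D(3) = 2 x (1 + 0) = 2
D(4) = 3 x (2 + 1) = 9
D(5) = 4 x (9 + 2) = 44
D(6) = 5 x (44 + 9) = 265
D(7) = 6 x (265 + 44) = 1854
D(8) = 7 x (1854 + 265) = 14833
D(9) = 8 x (D(8) + D(7)) = 8 x (14833 + 1854)

Final answer: D(9) = 133496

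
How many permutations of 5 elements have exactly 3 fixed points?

Choose which 3 elements are fixed: C(5,3) = 10.
Derange the remaining 2 using D(j) = (j-1)(D(j-1) + D(j-2)), D(0)=1, D(1)=0: D(2)=1.
Total: 10 x 1.

Final answer: C(5,3) D(2) = 10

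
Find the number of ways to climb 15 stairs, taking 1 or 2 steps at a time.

Let f(n) count the ways. The last step is size 1 or 2, so f(n) = f(n-1) + f(n-2) with f(1)=1, f(2)=2.
Iterating the recurrence: f(1)=1, f(2)=2, f(3)=3, f(4)=5, f(5)=8, f(6)=13, f(7)=21, f(8)=34, f(9)=55, f(10)=89, f(11)=144, f(12)=233, f(13)=377, f(14)=610, f(15)=987.

Final answer: 987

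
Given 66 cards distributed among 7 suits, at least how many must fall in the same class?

By pigeonhole with 66 objects and 7 categories: ceiling(66/7).

Final answer: 10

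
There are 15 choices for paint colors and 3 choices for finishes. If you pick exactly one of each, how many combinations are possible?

By the multiplication principle: 15 x 3.

Final answer: 45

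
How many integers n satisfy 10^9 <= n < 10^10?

First digit: 9 choices (1-9). Each of the remaining 9 digits: 10 choices.
Total: 9 x 10^9.

Final answer: 9000000000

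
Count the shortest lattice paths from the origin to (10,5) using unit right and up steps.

Each path has 10 right steps and 5 up steps in some order (15 steps total).
Choose which 5 of the 15 steps are up: C(15,5).

Final answer: C(15,5) = 3003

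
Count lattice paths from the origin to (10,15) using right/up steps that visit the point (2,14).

Paths (0,0)->(2,14): C(16,14) = 120.
Paths (2,14)->(10,15): C(9,1) = 9.
By multiplication principle: 120 x 9.

Final answer: 1080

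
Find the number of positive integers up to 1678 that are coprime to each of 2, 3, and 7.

|div by 2|=839, |div by 3|=559, |div by 7|=239.
|div by 2&3|=279, |div by 2&7|=119, |div by 3&7|=79, |div by all|=39.
By inclusion-exclusion, divisible by at least one: 839+559+239-279-119-79+39 = 1199.
Not divisible by any: 1678 - 1199.

Final answer: 479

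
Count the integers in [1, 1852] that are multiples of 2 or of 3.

Multiples of 2: 926. Multiples of 3: 617. Of both (lcm=6): 308.
By inclusion-exclusion: 926 + 617 - 308.

Final answer: 1235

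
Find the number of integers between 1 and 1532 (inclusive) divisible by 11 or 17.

Multiples of 11: 139. Multiples of 17: 90. Of both (lcm=187): 8.
By inclusion-exclusion: 139 + 90 - 8.

Final answer: 221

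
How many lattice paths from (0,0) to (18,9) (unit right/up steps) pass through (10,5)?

Paths (0,0)->(10,5): C(15,5) = 3003.
Paths (10,5)->(18,9): C(12,4) = 495.
By multiplication principle: 3003 x 495.

Final answer: 1486485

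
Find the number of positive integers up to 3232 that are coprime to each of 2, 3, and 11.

|div by 2|=1616, |div by 3|=1077, |div by 11|=293.
|div by 2&3|=538, |div by 2&11|=146, |div by 3&11|=97, |div by all|=48.
By inclusion-exclusion, divisible by at least one: 1616+1077+293-538-146-97+48 = 2253.
Not divisible by any: 3232 - 2253.

Final answer: 979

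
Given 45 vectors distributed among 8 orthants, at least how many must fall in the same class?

By pigeonhole with 45 objects and 8 categories: ceiling(45/8).

Final answer: 6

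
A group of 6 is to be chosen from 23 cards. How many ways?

C(23,6) = 23!/(6! x (23-6)!).

Final answer: C(23,6) = 100947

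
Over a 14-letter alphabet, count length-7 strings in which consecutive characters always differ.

Let g(n) count such strings. g(1) = 14, and each valid string of length n-1 extends in 13 ways (any symbol but the last), so g(n) = 13 g(n-1).
Total: g(7) = 14 x 13^6.

Final answer: 14 x 13^{6} = 67575326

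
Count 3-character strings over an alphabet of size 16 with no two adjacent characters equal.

First character: 16 choices. Each subsequent: 15 choices (must differ from the previous one).
Total: 16 x 15^2.

Final answer: 16 x 15^{2} = 3600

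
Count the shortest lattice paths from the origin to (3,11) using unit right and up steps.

Each path has 3 right steps and 11 up steps in some order (14 steps total).
Choose which 11 of the 14 steps are up: C(14,11).

Final answer: C(14,11) = 364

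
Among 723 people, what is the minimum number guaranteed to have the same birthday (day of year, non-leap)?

There are 365 possible values for birthday (day of year, non-leap). With 723 people and 365 categories, by pigeonhole: ceiling(723/365).

Final answer: 2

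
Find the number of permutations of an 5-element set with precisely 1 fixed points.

Choose which 1 elements are fixed: C(5,1) = 5.
Derange the remaining 4 using D(j) = (j-1)(D(j-1) + D(j-2)), D(0)=1, D(1)=0: D(2)=1, D(3)=2, D(4)=9.
Total: 5 x 9.

Final answer: C(5,1) D(4) = 45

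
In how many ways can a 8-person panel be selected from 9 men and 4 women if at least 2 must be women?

Sum over valid woman counts:
C(4,2)C(9,6) = 504
C(4,3)C(9,5) = 504
C(4,4)C(9,4) = 126
Total: 504 + 504 + 126.

Final answer: 1134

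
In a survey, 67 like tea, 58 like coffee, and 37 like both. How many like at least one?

|A union B| = |A| + |B| - |A intersect B| = 67 + 58 - 37.

Final answer: 88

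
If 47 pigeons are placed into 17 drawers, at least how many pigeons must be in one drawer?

By the pigeonhole principle: ceiling(47/17).

Final answer: 3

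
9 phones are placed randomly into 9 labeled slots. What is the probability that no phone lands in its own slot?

D(n) = (n-1)(D(n-1) + D(n-2)), D(0)=1, D(1)=0.
Building up: D(2)=1, D(3)=2, D(4)=9, D(5)=44, D(6)=265, D(7)=1854, D(8)=14833, D(9)=133496.
Total arrangements: 9! = 362880.
Probability = D(9)/9! = 16687/45360.

Final answer: D(9)/9! = 133496/362880 = 0.367879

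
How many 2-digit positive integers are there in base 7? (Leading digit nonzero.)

These are the integers in [7^1, 7^2), so the count is 7^2 - 7^1 = 6 x 7^1.

Final answer: 42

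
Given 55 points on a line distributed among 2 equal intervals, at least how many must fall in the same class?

By pigeonhole with 55 objects and 2 categories: ceiling(55/2).

Final answer: 28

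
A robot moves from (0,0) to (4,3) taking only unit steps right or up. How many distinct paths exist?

Each path has 4 right steps and 3 up steps in some order (7 steps total).
Choose which 3 of the 7 steps are up: C(7,3).

Final answer: C(7,3) = 35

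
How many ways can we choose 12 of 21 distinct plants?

C(21,12) = 21!/(12! x 9!).

Final answer: \binom{21}{12} = 293930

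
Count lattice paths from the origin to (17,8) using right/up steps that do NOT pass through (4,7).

Total paths to (17,8): C(25,8) = 1081575.
Paths through (4,7): C(11,7) x C(14,1) = 4620.
Avoiding (4,7): 1081575 - 4620.

Final answer: 1076955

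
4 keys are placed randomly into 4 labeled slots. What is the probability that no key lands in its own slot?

Derangements satisfy D(n) = (n-1)(D(n-1) + D(n-2)), starting from D(0)=1, D(1)=0.
Building up: D(2)=1, D(3)=2, D(4)=9.
Total arrangements: 4! = 24.
Probability = D(4)/4! = 3/8.

Final answer: D(4)/4! = 9/24 = 0.375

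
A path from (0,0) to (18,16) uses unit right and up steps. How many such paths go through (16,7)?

Paths (0,0)->(16,7): C(23,7) = 245157.
Paths (16,7)->(18,16): C(11,9) = 55.
By multiplication principle: 245157 x 55.

Final answer: 13483635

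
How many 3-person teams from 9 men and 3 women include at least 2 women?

Sum over valid woman counts:
C(3,2)C(9,1) = 27
C(3,3)C(9,0) = 1
Total: 27 + 1.

Final answer: 28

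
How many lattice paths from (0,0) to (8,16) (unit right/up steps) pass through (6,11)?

Paths (0,0)->(6,11): C(17,11) = 12376.
Paths (6,11)->(8,16): C(7,5) = 21.
By multiplication principle: 12376 x 21.

Final answer: 259896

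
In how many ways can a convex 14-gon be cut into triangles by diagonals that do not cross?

This is counted by the nth Catalan number C_n. Here n = 14 - 2 = 12.
C_n = C(2n,n)/(n+1), so C_{12} = C(24,12)/13 = 2704156/13.

Final answer: C_{12} = 208012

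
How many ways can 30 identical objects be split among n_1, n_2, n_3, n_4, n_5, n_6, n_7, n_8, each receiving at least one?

Substitute n'_i = n_i - 1 (so n'_i >= 0). Then sum n'_i = 30 - 8 = 22.
Stars and bars: C(22+8-1, 8-1) = C(29,7).

Final answer: C(29,7) = 1560780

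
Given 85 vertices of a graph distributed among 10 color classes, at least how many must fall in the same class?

By pigeonhole with 85 objects and 10 categories: ceiling(85/10).

Final answer: 9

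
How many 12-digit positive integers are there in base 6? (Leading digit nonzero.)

These are the integers in [6^11, 6^12), so the count is 6^12 - 6^11 = 5 x 6^11.

Final answer: 1813985280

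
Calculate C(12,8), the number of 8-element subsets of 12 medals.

C(12,8) = 12!/(8! x 4!).

Final answer: \binom{12}{8} = 495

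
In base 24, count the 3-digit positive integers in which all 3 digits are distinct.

The leading digit has 23 choices (anything but zero); the next has 23 (anything but the first), then 22, and so on, one fewer each time.
Total: 23 x 23 x 22.

Final answer: 11638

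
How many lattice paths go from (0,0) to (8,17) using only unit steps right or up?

Each path has 8 right steps and 17 up steps in some order (25 steps total).
Choose which 17 of the 25 steps are up: C(25,17).

Final answer: C(25,17) = 1081575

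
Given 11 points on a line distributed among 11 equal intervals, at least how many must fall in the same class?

By pigeonhole with 11 objects and 11 categories: ceiling(11/11).

Final answer: 1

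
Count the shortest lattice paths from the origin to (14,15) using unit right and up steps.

Each path has 14 right steps and 15 up steps in some order (29 steps total).
Choose which 15 of the 29 steps are up: C(29,15).

Final answer: C(29,15) = 77558760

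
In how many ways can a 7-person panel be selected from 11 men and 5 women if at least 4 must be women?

Sum over valid woman counts:
C(5,4)C(11,3) = 825
C(5,5)C(11,2) = 55
Total: 825 + 55.

Final answer: 880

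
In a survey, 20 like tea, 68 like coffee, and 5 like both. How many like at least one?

|A union B| = |A| + |B| - |A intersect B| = 20 + 68 - 5.

Final answer: 83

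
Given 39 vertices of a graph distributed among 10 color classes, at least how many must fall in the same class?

By pigeonhole with 39 objects and 10 categories: ceiling(39/10).

Final answer: 4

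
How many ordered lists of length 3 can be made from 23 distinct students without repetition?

P(23,3) = 23!/(23-3)! = 23!/20!.

Final answer: P(23,3) = 10626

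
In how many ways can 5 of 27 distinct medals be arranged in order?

P(27,5) = 27!/(27-5)! = 27!/22!.

Final answer: P(27,5) = 9687600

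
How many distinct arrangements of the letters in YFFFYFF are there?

Letters (F:5, Y:2). Total letters: 7.
Permutations = 7!/(5! x 2!).

Final answer: 21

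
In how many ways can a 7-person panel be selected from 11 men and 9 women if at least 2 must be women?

Sum over valid woman counts:
C(9,2)C(11,5) = 16632
C(9,3)C(11,4) = 27720
C(9,4)C(11,3) = 20790
C(9,5)C(11,2) = 6930
C(9,6)C(11,1) = 924
C(9,7)C(11,0) = 36
Total: 16632 + 27720 + 20790 + 6930 + 924 + 36.

Final answer: 73032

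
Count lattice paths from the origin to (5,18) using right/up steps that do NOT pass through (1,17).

Total paths to (5,18): C(23,18) = 33649.
Paths through (1,17): C(18,17) x C(5,1) = 90.
Avoiding (1,17): 33649 - 90.

Final answer: 33559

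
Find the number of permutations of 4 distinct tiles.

The number of ways to arrange 4 distinct objects is 4!.

Final answer: 4! = 24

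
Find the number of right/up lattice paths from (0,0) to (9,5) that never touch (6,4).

Total paths to (9,5): C(14,5) = 2002.
Paths through (6,4): C(10,4) x C(4,1) = 840.
Avoiding (6,4): 2002 - 840.

Final answer: 1162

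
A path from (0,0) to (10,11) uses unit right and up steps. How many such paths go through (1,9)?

Paths (0,0)->(1,9): C(10,9) = 10.
Paths (1,9)->(10,11): C(11,2) = 55.
By multiplication principle: 10 x 55.

Final answer: 550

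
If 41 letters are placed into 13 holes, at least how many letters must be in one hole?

By the pigeonhole principle: ceiling(41/13).

Final answer: 4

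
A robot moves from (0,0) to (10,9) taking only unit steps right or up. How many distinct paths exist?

Each path has 10 right steps and 9 up steps in some order (19 steps total).
Choose which 9 of the 19 steps are up: C(19,9).

Final answer: C(19,9) = 92378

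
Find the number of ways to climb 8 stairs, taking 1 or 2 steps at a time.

Condition on the final move: it is a 1-step (f(n-1) ways to get there) or a 2-step (f(n-2) ways), so f(n) = f(n-1) + f(n-2), with f(1)=1, f(2)=2.
Building up term by term: f(1)=1, f(2)=2, f(3)=3, f(4)=5, f(5)=8, f(6)=13, f(7)=21, f(8)=34.

Final answer: 34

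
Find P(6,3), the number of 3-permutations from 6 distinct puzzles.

P(6,3) = 6!/(6-3)! = 6!/3!.

Final answer: P(6,3) = 120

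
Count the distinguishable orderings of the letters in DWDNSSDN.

Letters (D:3, N:2, S:2, W:1). Total letters: 8.
Permutations = 8!/(3! x 2! x 2!).

Final answer: 1680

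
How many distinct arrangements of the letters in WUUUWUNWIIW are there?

Letters (I:2, N:1, U:4, W:4). Total letters: 11.
Permutations = 11!/(4! x 4! x 2!).

Final answer: 34650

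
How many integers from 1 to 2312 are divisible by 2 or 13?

Multiples of 2: 1156. Multiples of 13: 177. Of both (lcm=26): 88.
By inclusion-exclusion: 1156 + 177 - 88.

Final answer: 1245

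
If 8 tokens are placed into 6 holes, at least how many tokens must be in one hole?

By the pigeonhole principle: ceiling(8/6).

Final answer: 2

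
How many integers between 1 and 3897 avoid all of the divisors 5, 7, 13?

|div by 5|=779, |div by 7|=556, |div by 13|=299.
|div by 5&7|=111, |div by 5&13|=59, |div by 7&13|=42, |div by all|=8.
By inclusion-exclusion, divisible by at least one: 779+556+299-111-59-42+8 = 1430.
Not divisible by any: 3897 - 1430.

Final answer: 2467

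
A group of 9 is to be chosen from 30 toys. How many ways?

C(30,9) = 30!/(9! x 21!).

Final answer: \binom{30}{9} = 14307150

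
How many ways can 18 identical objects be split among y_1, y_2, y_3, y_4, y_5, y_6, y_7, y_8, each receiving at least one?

Substitute y'_i = y_i - 1 (so y'_i >= 0). Then sum y'_i = 18 - 8 = 10.
Stars and bars: C(10+8-1, 8-1) = C(17,7).

Final answer: C(17,7) = 19448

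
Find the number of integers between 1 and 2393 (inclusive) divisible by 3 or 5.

Multiples of 3: 797. Multiples of 5: 478. Of both (lcm=15): 159.
By inclusion-exclusion: 797 + 478 - 159.

Final answer: 1116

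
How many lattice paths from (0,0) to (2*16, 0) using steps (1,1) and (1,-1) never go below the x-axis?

Total monotonic paths to (16,16): C(32,16) = 601080390.
By the reflection principle, paths that go above the diagonal number C(32,17) = 565722720.
Valid Dyck paths: 601080390 - 565722720.
(These counts are the Catalan numbers.)

Final answer: C_{16} = 35357670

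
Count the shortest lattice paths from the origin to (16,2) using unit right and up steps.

Each path has 16 right steps and 2 up steps in some order (18 steps total).
Choose which 2 of the 18 steps are up: C(18,2).

Final answer: C(18,2) = 153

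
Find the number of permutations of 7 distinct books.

The number of ways to arrange 7 distinct objects is 7!.

Final answer: 7! = 5040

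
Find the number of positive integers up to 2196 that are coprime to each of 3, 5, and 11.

|div by 3|=732, |div by 5|=439, |div by 11|=199.
|div by 3&5|=146, |div by 3&11|=66, |div by 5&11|=39, |div by all|=13.
By inclusion-exclusion, divisible by at least one: 732+439+199-146-66-39+13 = 1132.
Not divisible by any: 2196 - 1132.

Final answer: 1064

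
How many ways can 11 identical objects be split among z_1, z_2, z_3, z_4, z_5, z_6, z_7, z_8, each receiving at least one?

Substitute z'_i = z_i - 1 (so z'_i >= 0). Then sum z'_i = 11 - 8 = 3.
Stars and bars: C(3+8-1, 8-1) = C(10,7).

Final answer: C(10,7) = 120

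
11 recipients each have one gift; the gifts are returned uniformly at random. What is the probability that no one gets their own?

D(n) = (n-1)(D(n-1) + D(n-2)), D(0)=1, D(1)=0.
Building up: D(2)=1, D(3)=2, D(4)=9, D(5)=44, D(6)=265, D(7)=1854, D(8)=14833, D(9)=133496, D(10)=1334961, D(11)=14684570.
Total arrangements: 11! = 39916800.
Probability = D(11)/11! = 1468457/3991680.

Final answer: D(11)/11! = 14684570/39916800 = 0.367879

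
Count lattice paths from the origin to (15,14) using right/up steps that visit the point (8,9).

Paths (0,0)->(8,9): C(17,9) = 24310.
Paths (8,9)->(15,14): C(12,5) = 792.
By multiplication principle: 24310 x 792.

Final answer: 19253520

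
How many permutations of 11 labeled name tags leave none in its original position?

D(n) = (n-1)(D(n-1) + D(n-2)), D(0)=1, D(1)=0.
D(2) = 1 x (0 + 1) = 1
D(3) = 2 x (1 + 0) = 2
D(4) = 3 x (2 + 1) = 9
D(5) = 4 x (9 + 2) = 44
D(6) = 5 x (44 + 9) = 265
D(7) = 6 x (265 + 44) = 1854
D(8) = 7 x (1854 + 265) = 14833
D(9) = 8 x (14833 + 1854) = 133496
D(10) = 9 x (133496 + 14833) = 1334961
D(11) = 10 x (D(10) + D(9)) = 10 x (1334961 + 133496)

Final answer: D(11) = 14684570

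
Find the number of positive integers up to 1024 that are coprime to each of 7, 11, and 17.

|div by 7|=146, |div by 11|=93, |div by 17|=60.
|div by 7&11|=13, |div by 7&17|=8, |div by 11&17|=5, |div by all|=0.
By inclusion-exclusion, divisible by at least one: 146+93+60-13-8-5+0 = 273.
Not divisible by any: 1024 - 273.

Final answer: 751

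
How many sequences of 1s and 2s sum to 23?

Condition on the final move: it is a 1-step (f(n-1) ways to get there) or a 2-step (f(n-2) ways), so f(n) = f(n-1) + f(n-2), with f(1)=1, f(2)=2.
Building up term by term: f(1)=1, f(2)=2, f(3)=3, f(4)=5, f(5)=8, f(6)=13, f(7)=21, f(8)=34, f(9)=55, f(10)=89, f(11)=144, f(12)=233, f(13)=377, f(14)=610, f(15)=987, f(16)=1597, f(17)=2584, f(18)=4181, f(19)=6765, f(20)=10946, f(21)=17711, f(22)=28657, f(23)=46368.

Final answer: 46368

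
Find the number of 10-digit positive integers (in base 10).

First digit: 9 choices (1-9). Each of the remaining 9 digits: 10 choices.
Total: 9 x 10^9.

Final answer: 9000000000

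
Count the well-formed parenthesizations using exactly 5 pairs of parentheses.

This is a standard Catalan-number count: the answer is C_n. Here n = 5 (pairs).
Using C_0 = 1 and C_(k+1) = C_k x 2(2k+1)/(k+2), build up term by term: C_1=1, C_2=2, C_3=5, C_4=14, C_5=42.

Final answer: C_{5} = 42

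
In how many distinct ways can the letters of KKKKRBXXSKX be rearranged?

Letters (B:1, K:5, R:1, S:1, X:3). Total letters: 11.
Permutations = 11!/(5! x 3!).

Final answer: 55440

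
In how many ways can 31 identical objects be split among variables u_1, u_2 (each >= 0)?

Stars and bars with 31 stars and 1 bars:
C(31+2-1, 2-1) = C(32,1).

Final answer: C(32,1) = 32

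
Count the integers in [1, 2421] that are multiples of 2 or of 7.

Multiples of 2: 1210. Multiples of 7: 345. Of both (lcm=14): 172.
By inclusion-exclusion: 1210 + 345 - 172.

Final answer: 1383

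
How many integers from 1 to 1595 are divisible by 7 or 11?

Multiples of 7: 227. Multiples of 11: 145. Of both (lcm=77): 20.
By inclusion-exclusion: 227 + 145 - 20.

Final answer: 352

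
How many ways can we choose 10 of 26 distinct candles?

C(26,10) = 26!/(10! x 16!).

Final answer: \binom{26}{10} = 5311735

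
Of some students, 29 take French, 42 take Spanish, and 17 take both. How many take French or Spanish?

|A union B| = |A| + |B| - |A intersect B| = 29 + 42 - 17.

Final answer: 54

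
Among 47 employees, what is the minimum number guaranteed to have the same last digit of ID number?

There are 10 possible values for last digit of ID number. With 47 employees and 10 categories, by pigeonhole: ceiling(47/10).

Final answer: 5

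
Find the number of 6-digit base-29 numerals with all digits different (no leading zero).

First digit: 28 (nonzero). Second: 28 (not first). Third: 27, etc.
Total: 28 x 28 x 27 x 26 x 25 x 24.

Final answer: 330220800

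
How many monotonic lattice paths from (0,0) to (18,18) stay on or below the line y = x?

Total monotonic paths to (18,18): C(36,18) = 9075135300.
Reflecting each bad path at its first crossing gives a bijection with paths to (17,19): C(36,19) = 8597496600.
Valid Dyck paths: 9075135300 - 8597496600.
(This is the Catalan number C_{18}.)

Final answer: C_{18} = 477638700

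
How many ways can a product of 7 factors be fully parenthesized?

This is counted by the nth Catalan number C_n. Here n = 7 - 1 = 6.
Using C_0 = 1 and C_(k+1) = C_k x 2(2k+1)/(k+2), build up term by term: C_1=1, C_2=2, C_3=5, C_4=14, C_5=42, C_6=132.

Final answer: C_{6} = 132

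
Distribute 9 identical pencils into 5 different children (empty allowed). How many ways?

Stars and bars: C(n+k-1, k-1) = C(13,4).

Final answer: C(13,4) = 715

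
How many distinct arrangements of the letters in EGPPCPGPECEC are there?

Letters (C:3, E:3, G:2, P:4). Total letters: 12.
Permutations = 12!/(4! x 3! x 3! x 2!).

Final answer: 277200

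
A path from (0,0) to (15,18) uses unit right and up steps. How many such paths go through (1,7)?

Paths (0,0)->(1,7): C(8,7) = 8.
Paths (1,7)->(15,18): C(25,11) = 4457400.
By multiplication principle: 8 x 4457400.

Final answer: 35659200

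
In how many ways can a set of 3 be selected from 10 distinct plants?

C(10,3) = 10!/(3! x 7!).

Final answer: \binom{10}{3} = 120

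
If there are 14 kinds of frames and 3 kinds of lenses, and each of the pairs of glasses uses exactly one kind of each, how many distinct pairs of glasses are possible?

By the multiplication principle: 14 x 3.

Final answer: 42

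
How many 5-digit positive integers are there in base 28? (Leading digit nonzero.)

In base 28, the leading digit has 27 choices (1..27); each of the remaining 4 digits has 28 choices.
Total: 27 x 28^4.

Final answer: 16595712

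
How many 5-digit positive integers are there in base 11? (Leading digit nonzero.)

Leading digit: 10 options (nonzero). Other 4 digit(s): 11 options each.
Total: 10 x 11^4.

Final answer: 146410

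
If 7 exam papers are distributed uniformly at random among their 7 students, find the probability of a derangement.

D(n) = (n-1)(D(n-1) + D(n-2)), D(0)=1, D(1)=0.
Building up: D(2)=1, D(3)=2, D(4)=9, D(5)=44, D(6)=265, D(7)=1854.
Total arrangements: 7! = 5040.
Probability = D(7)/7! = 103/280.

Final answer: D(7)/7! = 1854/5040 = 0.367857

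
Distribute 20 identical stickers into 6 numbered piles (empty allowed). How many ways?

Stars and bars: C(n+k-1, k-1) = C(25,5).

Final answer: C(25,5) = 53130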